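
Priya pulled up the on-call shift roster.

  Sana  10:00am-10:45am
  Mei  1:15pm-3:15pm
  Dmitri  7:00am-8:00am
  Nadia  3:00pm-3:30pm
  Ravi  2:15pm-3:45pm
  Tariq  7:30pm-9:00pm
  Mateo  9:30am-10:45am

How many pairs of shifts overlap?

4

Two intervals overlap when each starts before the other ends.
Sorted by start: Dmitri, Mateo, Sana, Mei, Ravi, Nadia, Tariq.
Mateo starts after Dmitri ends — done with Dmitri.
Sana starts before Mateo ends → Mateo and Sana overlap.
Mei starts after Mateo ends — done with Mateo.
Mei starts after Sana ends — done with Sana.
Ravi starts before Mei ends → Mei and Ravi overlap.
Nadia starts before Mei ends → Mei and Nadia overlap.
Tariq starts after Mei ends.
Nadia starts before Ravi ends → Ravi and Nadia overlap.
Tariq starts after Ravi ends.
Tariq starts after Nadia ends.
Overlapping pairs: Mateo & Sana, Mei & Nadia, Mei & Ravi, Nadia & Ravi — 4 in total.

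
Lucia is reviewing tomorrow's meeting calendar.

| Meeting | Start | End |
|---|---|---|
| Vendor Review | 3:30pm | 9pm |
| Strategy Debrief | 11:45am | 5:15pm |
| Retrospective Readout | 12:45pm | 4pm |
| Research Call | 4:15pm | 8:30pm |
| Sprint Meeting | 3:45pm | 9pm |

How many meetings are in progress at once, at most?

Sort all start/end points and keep a running count:
11:45am start Strategy Debrief → 1
12:45pm start Retrospective Readout → 2
3:30pm start Vendor Review → 3
3:45pm start Sprint Meeting → 4
4pm end Retrospective Readout → 3
4:15pm start Research Call → 4
5:15pm end Strategy Debrief → 3
8:30pm end Research Call → 2
9pm end Sprint Meeting → 1
9pm end Vendor Review → 0
Peak is 4, at 3:45pm (Retrospective Readout, Sprint Meeting, Strategy Debrief, Vendor Review).

4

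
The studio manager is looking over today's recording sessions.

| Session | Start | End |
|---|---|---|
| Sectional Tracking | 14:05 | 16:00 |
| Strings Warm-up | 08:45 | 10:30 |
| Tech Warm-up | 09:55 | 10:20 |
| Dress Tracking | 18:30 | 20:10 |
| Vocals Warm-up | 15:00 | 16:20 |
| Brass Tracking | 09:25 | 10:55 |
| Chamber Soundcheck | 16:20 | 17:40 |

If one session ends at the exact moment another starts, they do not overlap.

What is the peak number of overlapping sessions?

Sort all start/end points and keep a running count:
08:45 start Strings Warm-up → 1
09:25 start Brass Tracking → 2
09:55 start Tech Warm-up → 3
10:20 end Tech Warm-up → 2
10:30 end Strings Warm-up → 1
10:55 end Brass Tracking → 0
14:05 start Sectional Tracking → 1
15:00 start Vocals Warm-up → 2
16:00 end Sectional Tracking → 1
16:20 end Vocals Warm-up → 0
16:20 start Chamber Soundcheck → 1
17:40 end Chamber Soundcheck → 0
18:30 start Dress Tracking → 1
20:10 end Dress Tracking → 0
Peak is 3, at 09:55 (Brass Tracking, Strings Warm-up, Tech Warm-up).

3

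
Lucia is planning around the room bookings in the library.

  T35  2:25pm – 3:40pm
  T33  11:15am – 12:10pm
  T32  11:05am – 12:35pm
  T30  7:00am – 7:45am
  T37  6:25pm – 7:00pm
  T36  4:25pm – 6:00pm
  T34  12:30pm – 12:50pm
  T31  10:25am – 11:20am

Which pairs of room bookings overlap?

T31 & T32, T31 & T33, T32 & T33, T32 & T34

Check each pair: they overlap iff neither finishes before the other starts.
Sorted by start: T30, T31, T32, T33, T34, T35, T36, T37.
T31 starts after T30 ends, so nothing later overlaps T30 either.
T32 starts before T31 ends → T31 and T32 overlap.
T33 starts before T31 ends → T31 and T33 overlap.
T34 starts after T31 ends, so nothing later overlaps T31 either.
T33 starts before T32 ends → T32 and T33 overlap.
T34 starts before T32 ends → T32 and T34 overlap.
T35 starts after T32 ends, so nothing later overlaps T32 either.
T34 starts after T33 ends, so nothing later overlaps T33 either.
T35 starts after T34 ends, so nothing later overlaps T34 either.
T36 starts after T35 ends, so nothing later overlaps T35 either.
T37 starts after T36 ends.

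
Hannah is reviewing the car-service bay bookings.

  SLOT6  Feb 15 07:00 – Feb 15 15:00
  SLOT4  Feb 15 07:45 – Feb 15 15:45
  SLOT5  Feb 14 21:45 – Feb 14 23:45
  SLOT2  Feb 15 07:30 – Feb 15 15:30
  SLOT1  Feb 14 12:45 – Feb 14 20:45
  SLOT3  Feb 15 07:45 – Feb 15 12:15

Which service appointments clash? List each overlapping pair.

SLOT2 & SLOT3, SLOT2 & SLOT4, SLOT2 & SLOT6, SLOT3 & SLOT4, SLOT3 & SLOT6, SLOT4 & SLOT6

Sorted by start: SLOT1, SLOT5, SLOT6, SLOT2, SLOT3, SLOT4.
SLOT5 starts after SLOT1 ends, so nothing later overlaps SLOT1 either.
SLOT6 starts after SLOT5 ends, so nothing later overlaps SLOT5 either.
SLOT2 starts before SLOT6 ends → SLOT6 and SLOT2 overlap.
SLOT3 starts before SLOT6 ends → SLOT6 and SLOT3 overlap.
SLOT4 starts before SLOT6 ends → SLOT6 and SLOT4 overlap.
SLOT3 starts before SLOT2 ends → SLOT2 and SLOT3 overlap.
SLOT4 starts before SLOT2 ends → SLOT2 and SLOT4 overlap.
SLOT4 starts before SLOT3 ends → SLOT3 and SLOT4 overlap.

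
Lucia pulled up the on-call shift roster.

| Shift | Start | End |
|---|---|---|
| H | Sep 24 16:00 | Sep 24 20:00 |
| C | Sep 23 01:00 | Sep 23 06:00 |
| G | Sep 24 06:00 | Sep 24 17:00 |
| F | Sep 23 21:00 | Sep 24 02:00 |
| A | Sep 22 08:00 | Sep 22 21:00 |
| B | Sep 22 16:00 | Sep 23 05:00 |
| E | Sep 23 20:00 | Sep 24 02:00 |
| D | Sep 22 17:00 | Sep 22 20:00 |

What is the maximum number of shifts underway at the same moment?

Sort all start/end points and keep a running count:
Sep 22 08:00 start A → 1
Sep 22 16:00 start B → 2
Sep 22 17:00 start D → 3
Sep 22 20:00 end D → 2
Sep 22 21:00 end A → 1
Sep 23 01:00 start C → 2
Sep 23 05:00 end B → 1
Sep 23 06:00 end C → 0
Sep 23 20:00 start E → 1
Sep 23 21:00 start F → 2
Sep 24 02:00 end E → 1
Sep 24 02:00 end F → 0
Sep 24 06:00 start G → 1
Sep 24 16:00 start H → 2
Sep 24 17:00 end G → 1
Sep 24 20:00 end H → 0
Peak is 3, at Sep 22 17:00 (A, B, D).

3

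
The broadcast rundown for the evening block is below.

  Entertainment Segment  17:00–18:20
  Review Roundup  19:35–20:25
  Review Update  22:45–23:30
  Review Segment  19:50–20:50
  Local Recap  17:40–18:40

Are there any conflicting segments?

Yes

Sorted by start: Entertainment Segment, Local Recap, Review Roundup, Review Segment, Review Update.
Local Recap starts before Entertainment Segment ends → Entertainment Segment and Local Recap overlap.
That's a conflict, so the schedule is not conflict-free.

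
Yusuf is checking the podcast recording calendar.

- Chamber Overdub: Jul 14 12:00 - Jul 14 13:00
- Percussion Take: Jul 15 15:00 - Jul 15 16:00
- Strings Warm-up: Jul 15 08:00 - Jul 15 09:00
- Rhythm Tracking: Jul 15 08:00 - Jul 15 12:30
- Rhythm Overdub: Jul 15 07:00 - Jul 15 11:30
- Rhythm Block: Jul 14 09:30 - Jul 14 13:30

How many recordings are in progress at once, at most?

Sweep the timeline, counting +1 at each start and −1 at each end (ends before starts at a tie):
Jul 14 09:30 start Rhythm Block → 1
Jul 14 12:00 start Chamber Overdub → 2
Jul 14 13:00 end Chamber Overdub → 1
Jul 14 13:30 end Rhythm Block → 0
Jul 15 07:00 start Rhythm Overdub → 1
Jul 15 08:00 start Rhythm Tracking → 2
Jul 15 08:00 start Strings Warm-up → 3
Jul 15 09:00 end Strings Warm-up → 2
Jul 15 11:30 end Rhythm Overdub → 1
Jul 15 12:30 end Rhythm Tracking → 0
Jul 15 15:00 start Percussion Take → 1
Jul 15 16:00 end Percussion Take → 0
Peak is 3, at Jul 15 08:00 (Rhythm Overdub, Rhythm Tracking, Strings Warm-up).

3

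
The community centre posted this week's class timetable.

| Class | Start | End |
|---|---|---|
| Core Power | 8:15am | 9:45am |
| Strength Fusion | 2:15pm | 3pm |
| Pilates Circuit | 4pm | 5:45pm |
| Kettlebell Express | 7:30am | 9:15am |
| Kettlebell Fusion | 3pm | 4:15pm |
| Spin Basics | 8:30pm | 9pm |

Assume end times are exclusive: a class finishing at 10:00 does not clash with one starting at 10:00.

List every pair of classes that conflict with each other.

Sorted by start: Kettlebell Express, Core Power, Strength Fusion, Kettlebell Fusion, Pilates Circuit, Spin Basics.
Core Power starts before Kettlebell Express ends → Kettlebell Express and Core Power overlap.
Strength Fusion starts after Kettlebell Express ends — done with Kettlebell Express.
Strength Fusion starts after Core Power ends — done with Core Power.
Kettlebell Fusion starts exactly when Strength Fusion ends (back-to-back, no overlap) — done with Strength Fusion.
Pilates Circuit starts before Kettlebell Fusion ends → Kettlebell Fusion and Pilates Circuit overlap.
Spin Basics starts after Kettlebell Fusion ends.
Spin Basics starts after Pilates Circuit ends.

Core Power & Kettlebell Express, Kettlebell Fusion & Pilates Circuit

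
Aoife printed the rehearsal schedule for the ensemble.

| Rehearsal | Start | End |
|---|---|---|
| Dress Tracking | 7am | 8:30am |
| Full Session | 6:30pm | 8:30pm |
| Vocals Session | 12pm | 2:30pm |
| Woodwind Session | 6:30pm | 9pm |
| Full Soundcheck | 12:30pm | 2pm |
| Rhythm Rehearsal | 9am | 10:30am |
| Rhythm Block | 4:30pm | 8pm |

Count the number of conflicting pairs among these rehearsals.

4

Sorted by start: Dress Tracking, Rhythm Rehearsal, Vocals Session, Full Soundcheck, Rhythm Block, Full Session, Woodwind Session.
Rhythm Rehearsal starts after Dress Tracking ends, so nothing later overlaps Dress Tracking either.
Vocals Session starts after Rhythm Rehearsal ends, so nothing later overlaps Rhythm Rehearsal either.
Full Soundcheck starts before Vocals Session ends → Vocals Session and Full Soundcheck overlap.
Rhythm Block starts after Vocals Session ends, so nothing later overlaps Vocals Session either.
Rhythm Block starts after Full Soundcheck ends, so nothing later overlaps Full Soundcheck either.
Full Session starts before Rhythm Block ends → Rhythm Block and Full Session overlap.
Woodwind Session starts before Rhythm Block ends → Rhythm Block and Woodwind Session overlap.
Woodwind Session starts before Full Session ends → Full Session and Woodwind Session overlap.
Overlapping pairs: Full Session & Rhythm Block, Full Session & Woodwind Session, Full Soundcheck & Vocals Session, Rhythm Block & Woodwind Session — 4 in total.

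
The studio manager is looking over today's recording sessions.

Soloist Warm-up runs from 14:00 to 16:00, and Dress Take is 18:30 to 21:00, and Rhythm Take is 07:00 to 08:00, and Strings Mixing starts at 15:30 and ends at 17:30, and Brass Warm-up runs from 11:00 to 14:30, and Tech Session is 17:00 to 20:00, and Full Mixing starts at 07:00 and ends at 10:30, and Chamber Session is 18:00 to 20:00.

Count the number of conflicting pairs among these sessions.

Sorted by start: Rhythm Take, Full Mixing, Brass Warm-up, Soloist Warm-up, Strings Mixing, Tech Session, Chamber Session, Dress Take.
Full Mixing starts before Rhythm Take ends → Rhythm Take and Full Mixing overlap.
Brass Warm-up starts after Rhythm Take ends — done with Rhythm Take.
Brass Warm-up starts after Full Mixing ends — done with Full Mixing.
Soloist Warm-up starts before Brass Warm-up ends → Brass Warm-up and Soloist Warm-up overlap.
Strings Mixing starts after Brass Warm-up ends — done with Brass Warm-up.
Strings Mixing starts before Soloist Warm-up ends → Soloist Warm-up and Strings Mixing overlap.
Tech Session starts after Soloist Warm-up ends — done with Soloist Warm-up.
Tech Session starts before Strings Mixing ends → Strings Mixing and Tech Session overlap.
Chamber Session starts after Strings Mixing ends — done with Strings Mixing.
Chamber Session starts before Tech Session ends → Tech Session and Chamber Session overlap.
Dress Take starts before Tech Session ends → Tech Session and Dress Take overlap.
Dress Take starts before Chamber Session ends → Chamber Session and Dress Take overlap.
Overlapping pairs: Brass Warm-up & Soloist Warm-up, Chamber Session & Dress Take, Chamber Session & Tech Session, Dress Take & Tech Session, Full Mixing & Rhythm Take, Soloist Warm-up & Strings Mixing, Strings Mixing & Tech Session — 7 in total.

7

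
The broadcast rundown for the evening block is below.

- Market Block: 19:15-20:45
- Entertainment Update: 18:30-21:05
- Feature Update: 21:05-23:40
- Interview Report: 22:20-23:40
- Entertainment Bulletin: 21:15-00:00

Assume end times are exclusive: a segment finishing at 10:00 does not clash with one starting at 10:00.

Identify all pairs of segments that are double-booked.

Entertainment Bulletin & Feature Update, Entertainment Bulletin & Interview Report, Entertainment Update & Market Block, Feature Update & Interview Report

Sorted by start: Entertainment Update, Market Block, Feature Update, Entertainment Bulletin, Interview Report.
Market Block starts before Entertainment Update ends → Entertainment Update and Market Block overlap.
Feature Update starts exactly when Entertainment Update ends (back-to-back, no overlap), so Entertainment Update has no further overlaps.
Feature Update starts after Market Block ends, so Market Block has no further overlaps.
Entertainment Bulletin starts before Feature Update ends → Feature Update and Entertainment Bulletin overlap.
Interview Report starts before Feature Update ends → Feature Update and Interview Report overlap.
Interview Report starts before Entertainment Bulletin ends → Entertainment Bulletin and Interview Report overlap.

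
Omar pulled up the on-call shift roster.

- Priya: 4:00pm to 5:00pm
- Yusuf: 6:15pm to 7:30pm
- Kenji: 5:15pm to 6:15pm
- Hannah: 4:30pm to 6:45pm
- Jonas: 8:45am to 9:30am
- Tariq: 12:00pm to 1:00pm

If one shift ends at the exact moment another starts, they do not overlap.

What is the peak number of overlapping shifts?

Sort all start/end points and keep a running count:
8:45am start Jonas → 1
9:30am end Jonas → 0
12:00pm start Tariq → 1
1:00pm end Tariq → 0
4:00pm start Priya → 1
4:30pm start Hannah → 2
5:00pm end Priya → 1
5:15pm start Kenji → 2
6:15pm end Kenji → 1
6:15pm start Yusuf → 2
6:45pm end Hannah → 1
7:30pm end Yusuf → 0
Peak is 2, at 4:30pm (Hannah, Priya).

2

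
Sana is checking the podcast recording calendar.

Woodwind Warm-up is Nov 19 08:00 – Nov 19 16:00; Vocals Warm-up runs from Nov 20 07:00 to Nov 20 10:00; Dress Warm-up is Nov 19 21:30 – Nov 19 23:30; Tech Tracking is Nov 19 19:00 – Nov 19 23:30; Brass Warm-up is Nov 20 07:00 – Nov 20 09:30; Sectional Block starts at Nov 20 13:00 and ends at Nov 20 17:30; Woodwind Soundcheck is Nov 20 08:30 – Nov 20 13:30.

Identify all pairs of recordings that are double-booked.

Check each pair: they overlap iff neither finishes before the other starts.
Sorted by start: Woodwind Warm-up, Tech Tracking, Dress Warm-up, Vocals Warm-up, Brass Warm-up, Woodwind Soundcheck, Sectional Block.
Tech Tracking starts after Woodwind Warm-up ends; Woodwind Warm-up is clear from here.
Dress Warm-up starts before Tech Tracking ends → Tech Tracking and Dress Warm-up overlap.
Vocals Warm-up starts after Tech Tracking ends; Tech Tracking is clear from here.
Vocals Warm-up starts after Dress Warm-up ends; Dress Warm-up is clear from here.
Brass Warm-up starts before Vocals Warm-up ends → Vocals Warm-up and Brass Warm-up overlap.
Woodwind Soundcheck starts before Vocals Warm-up ends → Vocals Warm-up and Woodwind Soundcheck overlap.
Sectional Block starts after Vocals Warm-up ends.
Woodwind Soundcheck starts before Brass Warm-up ends → Brass Warm-up and Woodwind Soundcheck overlap.
Sectional Block starts after Brass Warm-up ends.
Sectional Block starts before Woodwind Soundcheck ends → Woodwind Soundcheck and Sectional Block overlap.

Brass Warm-up & Vocals Warm-up, Brass Warm-up & Woodwind Soundcheck, Dress Warm-up & Tech Tracking, Sectional Block & Woodwind Soundcheck, Vocals Warm-up & Woodwind Soundcheck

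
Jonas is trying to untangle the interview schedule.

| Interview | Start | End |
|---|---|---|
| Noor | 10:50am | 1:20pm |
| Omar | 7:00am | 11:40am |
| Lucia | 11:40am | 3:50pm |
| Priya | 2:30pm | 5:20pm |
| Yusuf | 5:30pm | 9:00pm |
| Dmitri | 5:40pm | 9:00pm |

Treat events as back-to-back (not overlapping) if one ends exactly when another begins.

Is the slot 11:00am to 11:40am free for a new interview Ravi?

Omar: starts 7:00am before Ravi ends 11:40am, and ends 11:40am after Ravi starts 11:00am → overlap.
Noor: starts 10:50am before Ravi ends 11:40am, and ends 1:20pm after Ravi starts 11:00am → overlap.
Lucia: starts 11:40am at or after Ravi ends 11:40am → clear.
Priya: starts 2:30pm at or after Ravi ends 11:40am → clear.
Yusuf: starts 5:30pm at or after Ravi ends 11:40am → clear.
Dmitri: starts 5:40pm at or after Ravi ends 11:40am → clear.
Ravi overlaps Noor, Omar.

No — it overlaps Noor, Omar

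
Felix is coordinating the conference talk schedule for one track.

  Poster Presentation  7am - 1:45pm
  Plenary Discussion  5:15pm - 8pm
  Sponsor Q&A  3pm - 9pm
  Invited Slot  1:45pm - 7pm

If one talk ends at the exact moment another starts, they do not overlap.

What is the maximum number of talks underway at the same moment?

3

Sweep the timeline, counting +1 at each start and −1 at each end (ends before starts at a tie):
7am start Poster Presentation → 1
1:45pm end Poster Presentation → 0
1:45pm start Invited Slot → 1
3pm start Sponsor Q&A → 2
5:15pm start Plenary Discussion → 3
7pm end Invited Slot → 2
8pm end Plenary Discussion → 1
9pm end Sponsor Q&A → 0
Peak is 3, at 5:15pm (Invited Slot, Plenary Discussion, Sponsor Q&A).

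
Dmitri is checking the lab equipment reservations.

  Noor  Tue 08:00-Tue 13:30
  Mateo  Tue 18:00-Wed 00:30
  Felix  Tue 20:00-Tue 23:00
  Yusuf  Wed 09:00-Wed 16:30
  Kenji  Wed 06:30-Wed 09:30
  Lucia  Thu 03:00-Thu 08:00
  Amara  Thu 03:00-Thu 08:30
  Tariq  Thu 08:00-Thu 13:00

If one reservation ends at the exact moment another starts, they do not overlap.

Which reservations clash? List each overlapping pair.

Two intervals overlap when each starts before the other ends.
Sorted by start: Noor, Mateo, Felix, Kenji, Yusuf, Lucia, Amara, Tariq.
Mateo starts after Noor ends — done with Noor.
Felix starts before Mateo ends → Mateo and Felix overlap.
Kenji starts after Mateo ends — done with Mateo.
Kenji starts after Felix ends — done with Felix.
Yusuf starts before Kenji ends → Kenji and Yusuf overlap.
Lucia starts after Kenji ends — done with Kenji.
Lucia starts after Yusuf ends — done with Yusuf.
Amara starts before Lucia ends → Lucia and Amara overlap.
Tariq starts exactly when Lucia ends (back-to-back, no overlap).
Tariq starts before Amara ends → Amara and Tariq overlap.

Amara & Lucia, Amara & Tariq, Felix & Mateo, Kenji & Yusuf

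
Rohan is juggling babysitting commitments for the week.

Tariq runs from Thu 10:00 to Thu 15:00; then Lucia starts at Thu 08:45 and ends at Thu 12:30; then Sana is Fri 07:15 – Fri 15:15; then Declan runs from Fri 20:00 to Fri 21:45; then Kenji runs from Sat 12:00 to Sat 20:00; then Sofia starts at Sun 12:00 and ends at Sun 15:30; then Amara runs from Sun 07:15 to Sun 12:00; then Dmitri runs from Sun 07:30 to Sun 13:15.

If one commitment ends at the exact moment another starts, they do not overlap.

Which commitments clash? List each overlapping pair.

Sorted by start: Lucia, Tariq, Sana, Declan, Kenji, Amara, Dmitri, Sofia.
Tariq starts before Lucia ends → Lucia and Tariq overlap.
Sana starts after Lucia ends, so nothing later overlaps Lucia either.
Sana starts after Tariq ends, so nothing later overlaps Tariq either.
Declan starts after Sana ends, so nothing later overlaps Sana either.
Kenji starts after Declan ends, so nothing later overlaps Declan either.
Amara starts after Kenji ends, so nothing later overlaps Kenji either.
Dmitri starts before Amara ends → Amara and Dmitri overlap.
Sofia starts exactly when Amara ends (back-to-back, no overlap).
Sofia starts before Dmitri ends → Dmitri and Sofia overlap.

Amara & Dmitri, Dmitri & Sofia, Lucia & Tariq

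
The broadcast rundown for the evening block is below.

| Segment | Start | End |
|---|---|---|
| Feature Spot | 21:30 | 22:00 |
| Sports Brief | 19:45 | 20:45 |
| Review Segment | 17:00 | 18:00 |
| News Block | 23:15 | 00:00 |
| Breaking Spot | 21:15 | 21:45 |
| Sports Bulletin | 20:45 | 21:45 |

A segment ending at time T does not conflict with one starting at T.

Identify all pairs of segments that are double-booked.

Sorted by start: Review Segment, Sports Brief, Sports Bulletin, Breaking Spot, Feature Spot, News Block.
Sports Brief starts after Review Segment ends, so nothing later overlaps Review Segment either.
Sports Bulletin starts exactly when Sports Brief ends (back-to-back, no overlap), so nothing later overlaps Sports Brief either.
Breaking Spot starts before Sports Bulletin ends → Sports Bulletin and Breaking Spot overlap.
Feature Spot starts before Sports Bulletin ends → Sports Bulletin and Feature Spot overlap.
News Block starts after Sports Bulletin ends.
Feature Spot starts before Breaking Spot ends → Breaking Spot and Feature Spot overlap.
News Block starts after Breaking Spot ends.
News Block starts after Feature Spot ends.

Breaking Spot & Feature Spot, Breaking Spot & Sports Bulletin, Feature Spot & Sports Bulletin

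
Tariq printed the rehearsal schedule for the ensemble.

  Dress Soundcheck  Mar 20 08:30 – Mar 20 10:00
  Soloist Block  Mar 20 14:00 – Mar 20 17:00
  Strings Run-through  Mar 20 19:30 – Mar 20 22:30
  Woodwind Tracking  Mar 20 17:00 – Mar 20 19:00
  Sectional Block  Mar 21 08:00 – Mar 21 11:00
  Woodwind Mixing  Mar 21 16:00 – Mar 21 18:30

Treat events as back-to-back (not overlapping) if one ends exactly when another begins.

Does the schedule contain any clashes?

Sorted by start: Dress Soundcheck, Soloist Block, Woodwind Tracking, Strings Run-through, Sectional Block, Woodwind Mixing.
Soloist Block starts after Dress Soundcheck ends — done with Dress Soundcheck.
Woodwind Tracking starts exactly when Soloist Block ends (back-to-back, no overlap) — done with Soloist Block.
Strings Run-through starts after Woodwind Tracking ends — done with Woodwind Tracking.
Sectional Block starts after Strings Run-through ends — done with Strings Run-through.
Woodwind Mixing starts after Sectional Block ends.
Every pair is clear; the schedule has no overlaps.

No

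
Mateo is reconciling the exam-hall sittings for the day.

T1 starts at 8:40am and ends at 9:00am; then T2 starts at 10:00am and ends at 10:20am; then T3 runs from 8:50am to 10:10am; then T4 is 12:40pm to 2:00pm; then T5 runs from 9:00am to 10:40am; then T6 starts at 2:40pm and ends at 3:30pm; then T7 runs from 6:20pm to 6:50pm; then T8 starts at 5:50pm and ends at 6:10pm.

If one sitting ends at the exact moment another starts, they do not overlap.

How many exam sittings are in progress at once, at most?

3

Sort all start/end points and keep a running count:
8:40am start T1 → 1
8:50am start T3 → 2
9:00am end T1 → 1
9:00am start T5 → 2
10:00am start T2 → 3
10:10am end T3 → 2
10:20am end T2 → 1
10:40am end T5 → 0
12:40pm start T4 → 1
2:00pm end T4 → 0
2:40pm start T6 → 1
3:30pm end T6 → 0
5:50pm start T8 → 1
6:10pm end T8 → 0
6:20pm start T7 → 1
6:50pm end T7 → 0
Peak is 3, at 10:00am (T2, T3, T5).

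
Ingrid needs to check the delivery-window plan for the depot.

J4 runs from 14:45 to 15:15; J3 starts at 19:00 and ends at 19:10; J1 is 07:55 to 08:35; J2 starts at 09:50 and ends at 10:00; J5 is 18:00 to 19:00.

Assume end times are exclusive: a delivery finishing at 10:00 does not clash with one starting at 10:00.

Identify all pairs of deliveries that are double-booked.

no conflicts

Sorted by start: J1, J2, J4, J5, J3.
J2 starts after J1 ends — done with J1.
J4 starts after J2 ends — done with J2.
J5 starts after J4 ends — done with J4.
J3 starts exactly when J5 ends (back-to-back, no overlap).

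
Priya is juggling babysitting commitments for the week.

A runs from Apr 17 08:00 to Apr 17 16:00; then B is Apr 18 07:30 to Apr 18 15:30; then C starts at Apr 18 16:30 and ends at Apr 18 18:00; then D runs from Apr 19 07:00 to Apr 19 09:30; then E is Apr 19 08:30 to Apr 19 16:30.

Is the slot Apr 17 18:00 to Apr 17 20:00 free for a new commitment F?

Yes — the slot is free

A: ends Apr 17 16:00 at or before F starts Apr 17 18:00 → clear.
B: starts Apr 18 07:30 at or after F ends Apr 17 20:00 → clear.
C: starts Apr 18 16:30 at or after F ends Apr 17 20:00 → clear.
D: starts Apr 19 07:00 at or after F ends Apr 17 20:00 → clear.
E: starts Apr 19 08:30 at or after F ends Apr 17 20:00 → clear.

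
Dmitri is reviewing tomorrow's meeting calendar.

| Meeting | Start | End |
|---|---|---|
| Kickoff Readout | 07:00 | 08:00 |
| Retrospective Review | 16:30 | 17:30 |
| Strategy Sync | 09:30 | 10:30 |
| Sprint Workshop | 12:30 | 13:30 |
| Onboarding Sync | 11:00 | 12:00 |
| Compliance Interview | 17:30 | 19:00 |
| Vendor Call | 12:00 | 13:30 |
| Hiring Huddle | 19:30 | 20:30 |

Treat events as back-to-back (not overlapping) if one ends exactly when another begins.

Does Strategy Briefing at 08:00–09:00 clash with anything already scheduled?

No — it doesn't clash with anything

Kickoff Readout: ends 08:00 at or before Strategy Briefing starts 08:00 → clear.
Strategy Sync: starts 09:30 at or after Strategy Briefing ends 09:00 → clear.
Onboarding Sync: starts 11:00 at or after Strategy Briefing ends 09:00 → clear.
Vendor Call: starts 12:00 at or after Strategy Briefing ends 09:00 → clear.
Sprint Workshop: starts 12:30 at or after Strategy Briefing ends 09:00 → clear.
Retrospective Review: starts 16:30 at or after Strategy Briefing ends 09:00 → clear.
Compliance Interview: starts 17:30 at or after Strategy Briefing ends 09:00 → clear.
Hiring Huddle: starts 19:30 at or after Strategy Briefing ends 09:00 → clear.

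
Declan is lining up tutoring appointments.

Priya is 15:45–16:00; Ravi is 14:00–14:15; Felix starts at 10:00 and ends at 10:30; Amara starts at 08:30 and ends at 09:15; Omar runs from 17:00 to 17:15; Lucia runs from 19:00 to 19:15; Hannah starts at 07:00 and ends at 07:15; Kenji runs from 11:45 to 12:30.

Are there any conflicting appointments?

No

Sorted by start: Hannah, Amara, Felix, Kenji, Ravi, Priya, Omar, Lucia.
Amara starts after Hannah ends, so nothing later overlaps Hannah either.
Felix starts after Amara ends, so nothing later overlaps Amara either.
Kenji starts after Felix ends, so nothing later overlaps Felix either.
Ravi starts after Kenji ends, so nothing later overlaps Kenji either.
Priya starts after Ravi ends, so nothing later overlaps Ravi either.
Omar starts after Priya ends, so nothing later overlaps Priya either.
Lucia starts after Omar ends.
Every pair is clear; the schedule has no overlaps.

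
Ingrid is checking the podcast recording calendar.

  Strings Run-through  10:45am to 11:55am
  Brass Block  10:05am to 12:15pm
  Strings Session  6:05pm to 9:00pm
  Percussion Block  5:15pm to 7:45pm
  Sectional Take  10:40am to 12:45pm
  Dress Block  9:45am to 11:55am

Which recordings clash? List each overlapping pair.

Brass Block & Dress Block, Brass Block & Sectional Take, Brass Block & Strings Run-through, Dress Block & Sectional Take, Dress Block & Strings Run-through, Percussion Block & Strings Session, Sectional Take & Strings Run-through

Sorted by start: Dress Block, Brass Block, Sectional Take, Strings Run-through, Percussion Block, Strings Session.
Brass Block starts before Dress Block ends → Dress Block and Brass Block overlap.
Sectional Take starts before Dress Block ends → Dress Block and Sectional Take overlap.
Strings Run-through starts before Dress Block ends → Dress Block and Strings Run-through overlap.
Percussion Block starts after Dress Block ends — done with Dress Block.
Sectional Take starts before Brass Block ends → Brass Block and Sectional Take overlap.
Strings Run-through starts before Brass Block ends → Brass Block and Strings Run-through overlap.
Percussion Block starts after Brass Block ends — done with Brass Block.
Strings Run-through starts before Sectional Take ends → Sectional Take and Strings Run-through overlap.
Percussion Block starts after Sectional Take ends — done with Sectional Take.
Percussion Block starts after Strings Run-through ends — done with Strings Run-through.
Strings Session starts before Percussion Block ends → Percussion Block and Strings Session overlap.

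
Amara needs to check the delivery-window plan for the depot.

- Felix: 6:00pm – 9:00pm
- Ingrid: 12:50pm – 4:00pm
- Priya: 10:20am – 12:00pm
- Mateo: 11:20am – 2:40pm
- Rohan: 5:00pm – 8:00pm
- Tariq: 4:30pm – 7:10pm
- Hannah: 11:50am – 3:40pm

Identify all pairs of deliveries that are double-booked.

Felix & Rohan, Felix & Tariq, Hannah & Ingrid, Hannah & Mateo, Hannah & Priya, Ingrid & Mateo, Mateo & Priya, Rohan & Tariq

Sorted by start: Priya, Mateo, Hannah, Ingrid, Tariq, Rohan, Felix.
Mateo starts before Priya ends → Priya and Mateo overlap.
Hannah starts before Priya ends → Priya and Hannah overlap.
Ingrid starts after Priya ends — done with Priya.
Hannah starts before Mateo ends → Mateo and Hannah overlap.
Ingrid starts before Mateo ends → Mateo and Ingrid overlap.
Tariq starts after Mateo ends — done with Mateo.
Ingrid starts before Hannah ends → Hannah and Ingrid overlap.
Tariq starts after Hannah ends — done with Hannah.
Tariq starts after Ingrid ends — done with Ingrid.
Rohan starts before Tariq ends → Tariq and Rohan overlap.
Felix starts before Tariq ends → Tariq and Felix overlap.
Felix starts before Rohan ends → Rohan and Felix overlap.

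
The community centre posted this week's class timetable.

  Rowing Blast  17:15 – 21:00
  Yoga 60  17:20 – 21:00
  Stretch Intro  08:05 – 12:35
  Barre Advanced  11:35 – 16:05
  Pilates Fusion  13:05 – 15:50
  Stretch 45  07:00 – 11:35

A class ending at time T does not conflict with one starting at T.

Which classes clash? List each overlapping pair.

Barre Advanced & Pilates Fusion, Barre Advanced & Stretch Intro, Rowing Blast & Yoga 60, Stretch 45 & Stretch Intro

Check each pair: they overlap iff neither finishes before the other starts.
Sorted by start: Stretch 45, Stretch Intro, Barre Advanced, Pilates Fusion, Rowing Blast, Yoga 60.
Stretch Intro starts before Stretch 45 ends → Stretch 45 and Stretch Intro overlap.
Barre Advanced starts exactly when Stretch 45 ends (back-to-back, no overlap); Stretch 45 is clear from here.
Barre Advanced starts before Stretch Intro ends → Stretch Intro and Barre Advanced overlap.
Pilates Fusion starts after Stretch Intro ends; Stretch Intro is clear from here.
Pilates Fusion starts before Barre Advanced ends → Barre Advanced and Pilates Fusion overlap.
Rowing Blast starts after Barre Advanced ends; Barre Advanced is clear from here.
Rowing Blast starts after Pilates Fusion ends; Pilates Fusion is clear from here.
Yoga 60 starts before Rowing Blast ends → Rowing Blast and Yoga 60 overlap.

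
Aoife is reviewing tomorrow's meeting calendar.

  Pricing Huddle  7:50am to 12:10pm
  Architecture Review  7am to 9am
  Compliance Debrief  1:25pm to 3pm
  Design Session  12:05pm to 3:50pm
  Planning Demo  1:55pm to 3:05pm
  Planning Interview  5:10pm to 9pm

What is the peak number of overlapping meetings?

Sort all start/end points and keep a running count:
7am start Architecture Review → 1
7:50am start Pricing Huddle → 2
9am end Architecture Review → 1
12:05pm start Design Session → 2
12:10pm end Pricing Huddle → 1
1:25pm start Compliance Debrief → 2
1:55pm start Planning Demo → 3
3pm end Compliance Debrief → 2
3:05pm end Planning Demo → 1
3:50pm end Design Session → 0
5:10pm start Planning Interview → 1
9pm end Planning Interview → 0
Peak is 3, at 1:55pm (Compliance Debrief, Design Session, Planning Demo).

3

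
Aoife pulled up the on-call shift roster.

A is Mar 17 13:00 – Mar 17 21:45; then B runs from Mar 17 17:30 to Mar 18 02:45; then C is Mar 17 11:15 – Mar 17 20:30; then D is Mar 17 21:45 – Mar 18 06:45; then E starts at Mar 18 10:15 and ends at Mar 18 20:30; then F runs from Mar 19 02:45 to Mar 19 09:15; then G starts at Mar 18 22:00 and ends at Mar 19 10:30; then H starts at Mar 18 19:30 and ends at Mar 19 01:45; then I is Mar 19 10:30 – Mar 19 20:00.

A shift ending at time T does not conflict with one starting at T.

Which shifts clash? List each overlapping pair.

A & B, A & C, B & C, B & D, E & H, F & G, G & H

Sorted by start: C, A, B, D, E, H, G, F, I.
A starts before C ends → C and A overlap.
B starts before C ends → C and B overlap.
D starts after C ends — done with C.
B starts before A ends → A and B overlap.
D starts exactly when A ends (back-to-back, no overlap) — done with A.
D starts before B ends → B and D overlap.
E starts after B ends — done with B.
E starts after D ends — done with D.
H starts before E ends → E and H overlap.
G starts after E ends — done with E.
G starts before H ends → H and G overlap.
F starts after H ends — done with H.
F starts before G ends → G and F overlap.
I starts exactly when G ends (back-to-back, no overlap).
I starts after F ends.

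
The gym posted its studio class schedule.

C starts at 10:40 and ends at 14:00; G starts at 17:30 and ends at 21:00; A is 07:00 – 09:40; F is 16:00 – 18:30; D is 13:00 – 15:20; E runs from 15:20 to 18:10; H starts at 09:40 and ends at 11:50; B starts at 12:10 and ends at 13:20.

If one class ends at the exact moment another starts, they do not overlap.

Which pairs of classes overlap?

B & C, B & D, C & D, C & H, E & F, E & G, F & G

Sorted by start: A, H, C, B, D, E, F, G.
H starts exactly when A ends (back-to-back, no overlap), so A has no further overlaps.
C starts before H ends → H and C overlap.
B starts after H ends, so H has no further overlaps.
B starts before C ends → C and B overlap.
D starts before C ends → C and D overlap.
E starts after C ends, so C has no further overlaps.
D starts before B ends → B and D overlap.
E starts after B ends, so B has no further overlaps.
E starts exactly when D ends (back-to-back, no overlap), so D has no further overlaps.
F starts before E ends → E and F overlap.
G starts before E ends → E and G overlap.
G starts before F ends → F and G overlap.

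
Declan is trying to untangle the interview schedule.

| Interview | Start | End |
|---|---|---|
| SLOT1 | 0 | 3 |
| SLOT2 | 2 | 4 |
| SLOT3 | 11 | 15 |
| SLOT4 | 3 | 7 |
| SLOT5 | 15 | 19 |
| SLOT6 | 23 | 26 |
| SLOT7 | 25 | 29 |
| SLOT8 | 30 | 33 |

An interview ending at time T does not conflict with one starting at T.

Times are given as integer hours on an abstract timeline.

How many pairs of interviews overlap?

3

Sorted by start: SLOT1, SLOT2, SLOT4, SLOT3, SLOT5, SLOT6, SLOT7, SLOT8.
SLOT2 starts before SLOT1 ends → SLOT1 and SLOT2 overlap.
SLOT4 starts exactly when SLOT1 ends (back-to-back, no overlap), so SLOT1 has no further overlaps.
SLOT4 starts before SLOT2 ends → SLOT2 and SLOT4 overlap.
SLOT3 starts after SLOT2 ends, so SLOT2 has no further overlaps.
SLOT3 starts after SLOT4 ends, so SLOT4 has no further overlaps.
SLOT5 starts exactly when SLOT3 ends (back-to-back, no overlap), so SLOT3 has no further overlaps.
SLOT6 starts after SLOT5 ends, so SLOT5 has no further overlaps.
SLOT7 starts before SLOT6 ends → SLOT6 and SLOT7 overlap.
SLOT8 starts after SLOT6 ends.
SLOT8 starts after SLOT7 ends.
Overlapping pairs: SLOT1 & SLOT2, SLOT2 & SLOT4, SLOT6 & SLOT7 — 3 in total.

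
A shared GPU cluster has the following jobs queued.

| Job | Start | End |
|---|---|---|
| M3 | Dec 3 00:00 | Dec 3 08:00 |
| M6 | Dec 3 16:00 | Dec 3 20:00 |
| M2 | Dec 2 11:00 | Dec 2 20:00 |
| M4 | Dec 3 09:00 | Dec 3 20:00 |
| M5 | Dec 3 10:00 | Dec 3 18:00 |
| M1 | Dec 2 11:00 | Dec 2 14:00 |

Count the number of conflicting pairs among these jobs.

4

Sorted by start: M1, M2, M3, M4, M5, M6.
M2 starts before M1 ends → M1 and M2 overlap.
M3 starts after M1 ends, so nothing later overlaps M1 either.
M3 starts after M2 ends, so nothing later overlaps M2 either.
M4 starts after M3 ends, so nothing later overlaps M3 either.
M5 starts before M4 ends → M4 and M5 overlap.
M6 starts before M4 ends → M4 and M6 overlap.
M6 starts before M5 ends → M5 and M6 overlap.
Overlapping pairs: M1 & M2, M4 & M5, M4 & M6, M5 & M6 — 4 in total.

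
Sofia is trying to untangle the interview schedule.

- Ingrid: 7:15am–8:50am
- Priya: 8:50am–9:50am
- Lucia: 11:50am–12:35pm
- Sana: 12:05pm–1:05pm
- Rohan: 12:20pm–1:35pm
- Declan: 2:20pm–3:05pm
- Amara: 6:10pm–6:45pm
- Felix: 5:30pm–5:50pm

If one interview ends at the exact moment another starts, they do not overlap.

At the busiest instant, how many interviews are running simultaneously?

3

Sweep the timeline, counting +1 at each start and −1 at each end (ends before starts at a tie):
7:15am start Ingrid → 1
8:50am end Ingrid → 0
8:50am start Priya → 1
9:50am end Priya → 0
11:50am start Lucia → 1
12:05pm start Sana → 2
12:20pm start Rohan → 3
12:35pm end Lucia → 2
1:05pm end Sana → 1
1:35pm end Rohan → 0
2:20pm start Declan → 1
3:05pm end Declan → 0
5:30pm start Felix → 1
5:50pm end Felix → 0
6:10pm start Amara → 1
6:45pm end Amara → 0
Peak is 3, at 12:20pm (Lucia, Rohan, Sana).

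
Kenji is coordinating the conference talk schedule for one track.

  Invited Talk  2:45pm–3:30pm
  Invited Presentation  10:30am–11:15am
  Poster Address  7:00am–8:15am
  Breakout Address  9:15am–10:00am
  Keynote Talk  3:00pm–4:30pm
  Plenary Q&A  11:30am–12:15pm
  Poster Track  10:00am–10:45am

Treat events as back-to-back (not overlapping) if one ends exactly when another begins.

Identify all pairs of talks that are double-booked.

Check each pair: they overlap iff neither finishes before the other starts.
Sorted by start: Poster Address, Breakout Address, Poster Track, Invited Presentation, Plenary Q&A, Invited Talk, Keynote Talk.
Breakout Address starts after Poster Address ends, so nothing later overlaps Poster Address either.
Poster Track starts exactly when Breakout Address ends (back-to-back, no overlap), so nothing later overlaps Breakout Address either.
Invited Presentation starts before Poster Track ends → Poster Track and Invited Presentation overlap.
Plenary Q&A starts after Poster Track ends, so nothing later overlaps Poster Track either.
Plenary Q&A starts after Invited Presentation ends, so nothing later overlaps Invited Presentation either.
Invited Talk starts after Plenary Q&A ends, so nothing later overlaps Plenary Q&A either.
Keynote Talk starts before Invited Talk ends → Invited Talk and Keynote Talk overlap.

Invited Presentation & Poster Track, Invited Talk & Keynote Talk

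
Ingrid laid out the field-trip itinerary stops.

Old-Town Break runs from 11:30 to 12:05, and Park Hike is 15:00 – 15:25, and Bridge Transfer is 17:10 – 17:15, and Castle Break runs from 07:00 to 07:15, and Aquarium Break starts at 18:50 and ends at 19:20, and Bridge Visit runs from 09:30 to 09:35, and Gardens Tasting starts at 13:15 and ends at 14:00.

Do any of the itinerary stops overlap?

Sorted by start: Castle Break, Bridge Visit, Old-Town Break, Gardens Tasting, Park Hike, Bridge Transfer, Aquarium Break.
Bridge Visit starts after Castle Break ends — done with Castle Break.
Old-Town Break starts after Bridge Visit ends — done with Bridge Visit.
Gardens Tasting starts after Old-Town Break ends — done with Old-Town Break.
Park Hike starts after Gardens Tasting ends — done with Gardens Tasting.
Bridge Transfer starts after Park Hike ends — done with Park Hike.
Aquarium Break starts after Bridge Transfer ends.
Every pair is clear; the schedule has no overlaps.

No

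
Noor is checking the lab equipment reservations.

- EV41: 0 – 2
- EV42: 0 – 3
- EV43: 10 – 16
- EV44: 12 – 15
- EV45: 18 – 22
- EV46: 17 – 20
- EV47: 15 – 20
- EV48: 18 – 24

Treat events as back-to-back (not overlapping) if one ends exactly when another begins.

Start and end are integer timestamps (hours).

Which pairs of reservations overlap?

EV41 & EV42, EV43 & EV44, EV43 & EV47, EV45 & EV46, EV45 & EV47, EV45 & EV48, EV46 & EV47, EV46 & EV48, EV47 & EV48

Sorted by start: EV41, EV42, EV43, EV44, EV47, EV46, EV45, EV48.
EV42 starts before EV41 ends → EV41 and EV42 overlap.
EV43 starts after EV41 ends — done with EV41.
EV43 starts after EV42 ends — done with EV42.
EV44 starts before EV43 ends → EV43 and EV44 overlap.
EV47 starts before EV43 ends → EV43 and EV47 overlap.
EV46 starts after EV43 ends — done with EV43.
EV47 starts exactly when EV44 ends (back-to-back, no overlap) — done with EV44.
EV46 starts before EV47 ends → EV47 and EV46 overlap.
EV45 starts before EV47 ends → EV47 and EV45 overlap.
EV48 starts before EV47 ends → EV47 and EV48 overlap.
EV45 starts before EV46 ends → EV46 and EV45 overlap.
EV48 starts before EV46 ends → EV46 and EV48 overlap.
EV48 starts before EV45 ends → EV45 and EV48 overlap.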